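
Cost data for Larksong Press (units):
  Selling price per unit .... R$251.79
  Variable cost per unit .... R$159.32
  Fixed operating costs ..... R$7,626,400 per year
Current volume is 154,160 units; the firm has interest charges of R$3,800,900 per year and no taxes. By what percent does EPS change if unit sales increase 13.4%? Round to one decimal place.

+67.5%

Contribution at this volume is 154,160 × R$92.47 = R$14,255,175.20.
Operating income = contribution − fixed costs = R$14,255,175.20 − R$7,626,400 = R$6,628,775.20.
After interest of R$3,800,900.00, pre-tax earnings = R$2,827,875.20.
DCL = total CM / (EBIT − I) = R$14,255,175.20 / R$2,827,875.20 = 5.0409.
EPS therefore changes by 5.0409 × (+13.4%) = +67.5%.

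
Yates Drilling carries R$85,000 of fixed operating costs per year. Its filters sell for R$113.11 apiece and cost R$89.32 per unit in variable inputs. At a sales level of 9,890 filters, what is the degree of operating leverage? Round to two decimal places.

1.57

Total contribution margin = 9,890 × R$23.79 = R$235,283.10.
EBIT = R$235,283.10 − R$85,000 = R$150,283.10.
So DOL = total CM / EBIT = R$235,283.10 / R$150,283.10 = 1.5656.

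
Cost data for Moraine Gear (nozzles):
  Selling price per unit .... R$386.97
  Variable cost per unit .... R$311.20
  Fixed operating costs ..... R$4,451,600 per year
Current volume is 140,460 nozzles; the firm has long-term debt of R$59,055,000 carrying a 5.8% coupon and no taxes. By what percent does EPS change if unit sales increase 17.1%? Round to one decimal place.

+65.8%

Contribution at this volume is 140,460 × R$75.77 = R$10,642,654.20.
Operating income = contribution − fixed costs = R$10,642,654.20 − R$4,451,600 = R$6,191,054.20.
After interest of R$3,425,190.00, pre-tax earnings = R$2,765,864.20.
DCL = total CM / (EBIT − I) = R$10,642,654.20 / R$2,765,864.20 = 3.8479.
%ΔEPS = DCL × %ΔSales = 3.8479 × +17.1% = +65.8%.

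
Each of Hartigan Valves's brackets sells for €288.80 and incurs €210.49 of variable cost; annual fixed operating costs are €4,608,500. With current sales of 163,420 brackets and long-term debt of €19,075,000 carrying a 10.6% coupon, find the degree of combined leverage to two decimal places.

At 163,420 units, contribution = 163,420 × €78.31 = €12,797,420.20.
Operating income = contribution − fixed costs = €12,797,420.20 − €4,608,500 = €8,188,920.20. Interest = €2,021,950.00, so EBIT − I = €6,166,970.20.
Degree of total leverage = total CM / (EBIT − interest) = €12,797,420.20 / €6,166,970.20 = 2.0752.

2.08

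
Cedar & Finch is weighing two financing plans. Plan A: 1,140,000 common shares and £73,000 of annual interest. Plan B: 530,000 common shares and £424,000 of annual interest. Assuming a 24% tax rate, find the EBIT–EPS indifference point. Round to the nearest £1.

£728,967

Set EPS_A = EPS_B: (EBIT − £73,000)(1 − 0.24) ÷ 1,140,000 = (EBIT − £424,000)(1 − 0.24) ÷ 530,000.
The (1 − t) factor cancels: (EBIT − 73,000) × 530,000 = (EBIT − 424,000) × 1,140,000.
EBIT × (1,140,000 − 530,000) = 424,000 × 1,140,000 − 73,000 × 530,000 = 444,670,000,000, so EBIT = 444,670,000,000 ÷ 610,000 = 728,967.21.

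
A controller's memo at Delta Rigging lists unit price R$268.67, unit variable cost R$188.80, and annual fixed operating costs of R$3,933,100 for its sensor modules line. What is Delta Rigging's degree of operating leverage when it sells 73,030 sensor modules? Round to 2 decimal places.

3.07

Contribution at this volume is 73,030 × R$79.87 = R$5,832,906.10.
EBIT = R$5,832,906.10 − R$3,933,100 = R$1,899,806.10.
DOL = contribution ÷ EBIT = R$5,832,906.10 ÷ R$1,899,806.10 = 3.0703.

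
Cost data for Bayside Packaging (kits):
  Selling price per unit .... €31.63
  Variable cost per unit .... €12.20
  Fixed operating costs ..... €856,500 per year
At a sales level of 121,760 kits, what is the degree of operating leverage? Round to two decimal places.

1.57

Total contribution margin = 121,760 × €19.43 = €2,365,796.80.
EBIT = €2,365,796.80 − €856,500 = €1,509,296.80.
So DOL = total CM / EBIT = €2,365,796.80 / €1,509,296.80 = 1.5675.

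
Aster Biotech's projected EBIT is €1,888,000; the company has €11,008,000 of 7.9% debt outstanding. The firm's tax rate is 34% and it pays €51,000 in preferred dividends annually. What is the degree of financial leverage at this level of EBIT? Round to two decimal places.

2.01

Interest = €869,632.00.
Preferred dividends grossed up pre-tax: €51,000 / (1 − 0.34) = €77,272.73.
DFL = EBIT ÷ [EBIT − I − D_p/(1−t)] = €1,888,000 ÷ [€1,888,000 − €869,632.00 − €77,272.73] = €1,888,000 ÷ €941,095.27 = 2.0062.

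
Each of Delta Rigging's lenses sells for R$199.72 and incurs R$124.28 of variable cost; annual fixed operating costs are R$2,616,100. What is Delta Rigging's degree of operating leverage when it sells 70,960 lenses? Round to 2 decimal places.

Total contribution margin = 70,960 × R$75.44 = R$5,353,222.40.
EBIT = R$5,353,222.40 − R$2,616,100 = R$2,737,122.40.
So DOL = total CM / EBIT = R$5,353,222.40 / R$2,737,122.40 = 1.9558.

1.96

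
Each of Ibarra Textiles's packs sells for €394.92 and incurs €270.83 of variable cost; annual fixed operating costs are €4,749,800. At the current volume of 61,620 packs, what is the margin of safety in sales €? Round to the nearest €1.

Each unit contributes €394.92 − €270.83 = €124.09. Break-even units = €4,749,800 ÷ €124.09 = 38,277.06; break-even revenue = 38,277.06 × €394.92 = €15,116,375.34.
Actual sales revenue = 61,620 × €394.92 = €24,334,970.40.
Margin of safety = €24,334,970.40 − €15,116,375.34 = €9,218,595.

€9,218,595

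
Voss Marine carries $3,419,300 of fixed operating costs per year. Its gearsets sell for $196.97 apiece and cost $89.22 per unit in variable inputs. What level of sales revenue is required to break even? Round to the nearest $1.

Contribution margin per unit = $196.97 − $89.22 = $107.75, a CM ratio of $107.75 ÷ $196.97 = 0.5470.
Break-even sales = FC ÷ CM ratio = $3,419,300 × $196.97 / $107.75 = $6,250,576.

$6,250,576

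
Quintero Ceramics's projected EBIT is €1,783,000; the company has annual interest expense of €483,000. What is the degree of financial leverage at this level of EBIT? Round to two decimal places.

Interest = €483,000.00.
DFL = EBIT ÷ (EBIT − I) = €1,783,000 ÷ (€1,783,000 − €483,000.00) = €1,783,000 ÷ €1,300,000.00 = 1.3715.

1.37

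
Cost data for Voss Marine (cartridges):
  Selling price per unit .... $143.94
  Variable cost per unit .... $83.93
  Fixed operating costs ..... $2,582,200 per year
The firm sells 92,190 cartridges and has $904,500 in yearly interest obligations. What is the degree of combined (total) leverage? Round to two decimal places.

Contribution at this volume is 92,190 × $60.01 = $5,532,321.90.
EBIT = $5,532,321.90 − $2,582,200 = $2,950,121.90. Interest = $904,500.00, so EBIT − I = $2,045,621.90.
Degree of total leverage = total CM / (EBIT − interest) = $5,532,321.90 / $2,045,621.90 = 2.7045.

2.70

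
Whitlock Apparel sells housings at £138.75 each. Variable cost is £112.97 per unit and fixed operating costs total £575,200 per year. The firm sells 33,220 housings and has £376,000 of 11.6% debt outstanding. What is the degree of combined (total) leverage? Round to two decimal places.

Contribution at this volume is 33,220 × £25.78 = £856,411.60.
EBIT = £856,411.60 − £575,200 = £281,211.60. Interest = £43,616.00, so EBIT − I = £237,595.60.
DCL = contribution ÷ (EBIT − I) = £856,411.60 ÷ £237,595.60 = 3.6045.

3.60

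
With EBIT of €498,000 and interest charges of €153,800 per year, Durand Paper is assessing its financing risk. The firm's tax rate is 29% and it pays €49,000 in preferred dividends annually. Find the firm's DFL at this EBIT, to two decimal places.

1.81

Annual interest charges come to €153,800.00.
Pre-tax preferred-dividend burden = €49,000 ÷ (1 − 0.29) = €69,014.08.
DFL = EBIT ÷ [EBIT − I − D_p/(1−t)] = €498,000 ÷ [€498,000 − €153,800.00 − €69,014.08] = €498,000 ÷ €275,185.92 = 1.8097.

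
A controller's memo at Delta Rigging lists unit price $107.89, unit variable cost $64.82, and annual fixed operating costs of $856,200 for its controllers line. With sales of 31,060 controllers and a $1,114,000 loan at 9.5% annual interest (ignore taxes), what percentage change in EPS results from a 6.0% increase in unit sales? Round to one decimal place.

At 31,060 units, contribution = 31,060 × $43.07 = $1,337,754.20.
EBIT = $1,337,754.20 − $856,200 = $481,554.20.
Interest = $105,830.00, so EBIT − I = $375,724.20.
Degree of combined leverage = contribution ÷ (EBIT − I) = $1,337,754.20 ÷ $375,724.20 = 3.5605.
EPS therefore changes by 3.5605 × (+6.0%) = +21.4%.

+21.4%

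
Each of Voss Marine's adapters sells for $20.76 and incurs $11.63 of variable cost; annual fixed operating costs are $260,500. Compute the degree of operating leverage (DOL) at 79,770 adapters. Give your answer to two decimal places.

Total contribution margin = 79,770 × $9.13 = $728,300.10.
Subtracting fixed costs: EBIT = $728,300.10 − $260,500 = $467,800.10.
DOL = contribution ÷ EBIT = $728,300.10 ÷ $467,800.10 = 1.5569.

1.56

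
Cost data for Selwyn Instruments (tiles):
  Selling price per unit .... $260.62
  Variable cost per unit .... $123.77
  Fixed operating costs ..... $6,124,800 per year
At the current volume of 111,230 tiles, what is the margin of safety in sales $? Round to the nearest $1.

Each unit contributes $260.62 − $123.77 = $136.85. Break-even units = $6,124,800 ÷ $136.85 = 44,755.57; break-even revenue = 44,755.57 × $260.62 = $11,664,197.12.
Actual sales revenue = 111,230 × $260.62 = $28,988,762.60.
Margin of safety = $28,988,762.60 − $11,664,197.12 = $17,324,565.

$17,324,565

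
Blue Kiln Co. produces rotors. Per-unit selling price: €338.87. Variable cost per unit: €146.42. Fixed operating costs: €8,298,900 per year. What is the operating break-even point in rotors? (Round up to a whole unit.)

Unit CM = price − variable cost = €338.87 − €146.42 = €192.45.
Units to break even: €8,298,900 ÷ €192.45 = 43,122.37, rounded up to 43,123.

43,123 rotors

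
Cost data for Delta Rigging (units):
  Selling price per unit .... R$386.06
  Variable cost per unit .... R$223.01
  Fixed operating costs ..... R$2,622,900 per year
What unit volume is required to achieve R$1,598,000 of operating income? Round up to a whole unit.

Contribution margin per unit = R$386.06 − R$223.01 = R$163.05.
Units = (FC + target) / CM = (R$2,622,900 + R$1,598,000) / R$163.05 = 25,887.15, so 25,888 units.

25,888 units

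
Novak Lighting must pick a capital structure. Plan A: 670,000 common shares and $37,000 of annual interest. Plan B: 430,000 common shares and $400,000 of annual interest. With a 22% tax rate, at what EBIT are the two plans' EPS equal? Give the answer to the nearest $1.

Set EPS_A = EPS_B: (EBIT − $37,000)(1 − 0.22) ÷ 670,000 = (EBIT − $400,000)(1 − 0.22) ÷ 430,000.
Cancelling (1 − t) and cross-multiplying: 430,000·(EBIT − 37,000) = 670,000·(EBIT − 400,000).
Solving, EBIT = (400,000·670,000 − 37,000·430,000) / (670,000 − 430,000) = 252,090,000,000 / 240,000 = 1,050,375.00.

$1,050,375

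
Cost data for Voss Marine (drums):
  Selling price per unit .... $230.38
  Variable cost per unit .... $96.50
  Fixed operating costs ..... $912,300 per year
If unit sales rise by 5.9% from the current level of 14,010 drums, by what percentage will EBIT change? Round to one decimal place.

+11.5%

At 14,010 units, contribution = 14,010 × $133.88 = $1,875,658.80.
EBIT = $1,875,658.80 − $912,300 = $963,358.80.
DOL = contribution ÷ EBIT = $1,875,658.80 ÷ $963,358.80 = 1.9470.
Operating income changes by 1.9470 × +5.9% = +11.5%.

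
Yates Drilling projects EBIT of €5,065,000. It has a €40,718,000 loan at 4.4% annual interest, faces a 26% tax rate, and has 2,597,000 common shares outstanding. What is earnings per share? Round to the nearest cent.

Pre-tax income = €5,065,000 − €1,791,592.00 = €3,273,408.00.
Net income = €3,273,408.00 × (1 − 0.26) = €2,422,321.92.
Per share: €2,422,321.92 / 2,597,000 shares = €0.93.

€0.93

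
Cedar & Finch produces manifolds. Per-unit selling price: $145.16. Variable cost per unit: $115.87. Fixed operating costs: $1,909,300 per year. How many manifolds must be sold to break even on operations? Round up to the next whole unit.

Unit CM = price − variable cost = $145.16 − $115.87 = $29.29.
Break-even volume = fixed costs ÷ CM per unit = $1,909,300 ÷ $29.29 = 65,186.07, so 65,187 manifolds.

65,187 manifolds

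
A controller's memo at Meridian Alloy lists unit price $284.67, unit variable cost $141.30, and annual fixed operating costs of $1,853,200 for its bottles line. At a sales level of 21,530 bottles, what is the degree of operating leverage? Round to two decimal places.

2.50

Total contribution margin = 21,530 × $143.37 = $3,086,756.10.
Operating income = contribution − fixed costs = $3,086,756.10 − $1,853,200 = $1,233,556.10.
Degree of operating leverage = $3,086,756.10 / $1,233,556.10 = 2.5023.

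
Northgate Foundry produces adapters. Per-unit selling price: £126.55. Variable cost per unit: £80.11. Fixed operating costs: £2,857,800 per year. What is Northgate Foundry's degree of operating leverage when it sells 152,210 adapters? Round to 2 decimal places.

1.68

Total contribution margin = 152,210 × £46.44 = £7,068,632.40.
Subtracting fixed costs: EBIT = £7,068,632.40 − £2,857,800 = £4,210,832.40.
DOL = contribution ÷ EBIT = £7,068,632.40 ÷ £4,210,832.40 = 1.6787.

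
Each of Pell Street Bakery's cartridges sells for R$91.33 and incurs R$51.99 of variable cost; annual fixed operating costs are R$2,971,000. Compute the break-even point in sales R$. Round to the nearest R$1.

R$6,897,342

Contribution margin per unit = R$91.33 − R$51.99 = R$39.34, a CM ratio of R$39.34 ÷ R$91.33 = 0.4307.
Break-even sales = FC ÷ CM ratio = R$2,971,000 × R$91.33 / R$39.34 = R$6,897,342.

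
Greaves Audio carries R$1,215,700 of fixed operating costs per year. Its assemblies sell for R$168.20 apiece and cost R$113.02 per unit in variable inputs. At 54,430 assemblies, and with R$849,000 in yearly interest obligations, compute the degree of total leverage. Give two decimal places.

Contribution at this volume is 54,430 × R$55.18 = R$3,003,447.40.
Operating income = contribution − fixed costs = R$3,003,447.40 − R$1,215,700 = R$1,787,747.40. Interest = R$849,000.00, so EBIT − I = R$938,747.40.
Degree of total leverage = total CM / (EBIT − interest) = R$3,003,447.40 / R$938,747.40 = 3.1994.

3.20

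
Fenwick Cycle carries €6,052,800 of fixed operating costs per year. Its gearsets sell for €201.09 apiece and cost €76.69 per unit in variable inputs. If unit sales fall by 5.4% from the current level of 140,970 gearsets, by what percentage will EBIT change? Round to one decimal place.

At 140,970 units, contribution = 140,970 × €124.40 = €17,536,668.00.
Operating income = contribution − fixed costs = €17,536,668.00 − €6,052,800 = €11,483,868.00.
So DOL = total CM / EBIT = €17,536,668.00 / €11,483,868.00 = 1.5271.
%ΔEBIT = DOL × %ΔSales = 1.5271 × -5.4% = -8.2%.

-8.2%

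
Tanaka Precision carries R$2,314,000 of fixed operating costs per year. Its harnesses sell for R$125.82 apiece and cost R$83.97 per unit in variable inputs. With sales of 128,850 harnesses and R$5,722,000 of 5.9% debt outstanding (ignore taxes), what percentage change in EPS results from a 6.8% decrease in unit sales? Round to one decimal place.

-13.4%

Total contribution margin = 128,850 × R$41.85 = R$5,392,372.50.
EBIT = R$5,392,372.50 − R$2,314,000 = R$3,078,372.50.
After interest of R$337,598.00, pre-tax earnings = R$2,740,774.50.
Degree of combined leverage = contribution ÷ (EBIT − I) = R$5,392,372.50 ÷ R$2,740,774.50 = 1.9675.
EPS therefore changes by 1.9675 × (-6.8%) = -13.4%.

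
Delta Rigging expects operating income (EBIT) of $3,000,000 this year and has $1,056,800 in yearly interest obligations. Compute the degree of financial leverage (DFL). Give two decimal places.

1.54

Interest = $1,056,800.00.
DFL = EBIT ÷ (EBIT − I) = $3,000,000 ÷ ($3,000,000 − $1,056,800.00) = $3,000,000 ÷ $1,943,200.00 = 1.5438.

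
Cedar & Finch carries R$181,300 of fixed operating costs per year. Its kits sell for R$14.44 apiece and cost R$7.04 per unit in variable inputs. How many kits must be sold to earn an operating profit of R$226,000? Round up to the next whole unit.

Unit CM = price − variable cost = R$14.44 − R$7.04 = R$7.40.
Required volume = (fixed costs + target profit) ÷ CM = (R$181,300 + R$226,000) ÷ R$7.40 = 55,040.54, so 55,041 kits.

55,041 kits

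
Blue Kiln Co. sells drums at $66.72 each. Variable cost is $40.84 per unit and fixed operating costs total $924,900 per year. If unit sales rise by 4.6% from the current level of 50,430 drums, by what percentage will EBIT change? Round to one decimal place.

At 50,430 units, contribution = 50,430 × $25.88 = $1,305,128.40.
Operating income = contribution − fixed costs = $1,305,128.40 − $924,900 = $380,228.40.
So DOL = total CM / EBIT = $1,305,128.40 / $380,228.40 = 3.4325.
So EBIT moves 3.4325 × (+4.6%) = +15.8%.

+15.8%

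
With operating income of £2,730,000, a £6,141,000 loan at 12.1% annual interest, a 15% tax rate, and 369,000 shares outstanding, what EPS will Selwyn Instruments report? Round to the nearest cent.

£4.58

Pre-tax income = £2,730,000 − £743,061.00 = £1,986,939.00.
Net income = £1,986,939.00 × (1 − 0.15) = £1,688,898.15.
EPS = £1,688,898.15 ÷ 369,000 = £4.58.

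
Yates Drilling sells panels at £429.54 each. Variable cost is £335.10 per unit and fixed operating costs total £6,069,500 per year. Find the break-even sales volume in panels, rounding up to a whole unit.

Each unit contributes £429.54 − £335.10 = £94.44.
Units to break even: £6,069,500 ÷ £94.44 = 64,268.32, rounded up to 64,269.

64,269 panels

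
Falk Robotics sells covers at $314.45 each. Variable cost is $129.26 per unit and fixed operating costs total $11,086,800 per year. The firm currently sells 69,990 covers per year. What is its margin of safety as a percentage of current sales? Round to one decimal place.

Each unit contributes $314.45 − $129.26 = $185.19. Break-even units = $11,086,800 ÷ $185.19 = 59,867.16; break-even revenue = 59,867.16 × $314.45 = $18,825,229.55.
Current sales = 69,990 × $314.45 = $22,008,355.50.
Margin of safety = ($22,008,355.50 − $18,825,229.55) ÷ $22,008,355.50 = 14.5%.

14.5%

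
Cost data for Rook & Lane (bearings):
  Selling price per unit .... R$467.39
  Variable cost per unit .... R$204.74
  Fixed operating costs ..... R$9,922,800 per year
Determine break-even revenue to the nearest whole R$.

Contribution margin per unit = R$467.39 − R$204.74 = R$262.65, a CM ratio of R$262.65 ÷ R$467.39 = 0.5620.
Break-even revenue = fixed costs × price ÷ CM = R$9,922,800 × R$467.39 ÷ R$262.65 = R$17,657,786.

R$17,657,786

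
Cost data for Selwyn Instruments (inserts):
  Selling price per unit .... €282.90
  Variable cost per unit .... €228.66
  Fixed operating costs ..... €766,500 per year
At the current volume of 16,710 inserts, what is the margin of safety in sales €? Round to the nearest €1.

Contribution margin per unit = €282.90 − €228.66 = €54.24. Break-even units = €766,500 ÷ €54.24 = 14,131.64; break-even revenue = 14,131.64 × €282.90 = €3,997,840.15.
Current sales = 16,710 × €282.90 = €4,727,259.00.
Margin of safety = €4,727,259.00 − €3,997,840.15 = €729,419.

€729,419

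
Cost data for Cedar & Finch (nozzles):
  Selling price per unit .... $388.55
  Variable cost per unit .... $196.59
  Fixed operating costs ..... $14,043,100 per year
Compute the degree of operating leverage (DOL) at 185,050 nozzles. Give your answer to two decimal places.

1.65

Total contribution margin = 185,050 × $191.96 = $35,522,198.00.
EBIT = $35,522,198.00 − $14,043,100 = $21,479,098.00.
So DOL = total CM / EBIT = $35,522,198.00 / $21,479,098.00 = 1.6538.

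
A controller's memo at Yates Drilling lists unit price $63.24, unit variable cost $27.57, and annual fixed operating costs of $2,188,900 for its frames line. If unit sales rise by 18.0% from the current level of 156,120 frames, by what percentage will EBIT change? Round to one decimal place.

Total contribution margin = 156,120 × $35.67 = $5,568,800.40.
Subtracting fixed costs: EBIT = $5,568,800.40 − $2,188,900 = $3,379,900.40.
Degree of operating leverage = $5,568,800.40 / $3,379,900.40 = 1.6476.
%ΔEBIT = DOL × %ΔSales = 1.6476 × +18.0% = +29.7%.

+29.7%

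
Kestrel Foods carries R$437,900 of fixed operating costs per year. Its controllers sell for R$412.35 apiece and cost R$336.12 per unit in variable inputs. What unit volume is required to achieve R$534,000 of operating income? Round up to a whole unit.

12,750 controllers

Each unit contributes R$412.35 − R$336.12 = R$76.23.
Units = (FC + target) / CM = (R$437,900 + R$534,000) / R$76.23 = 12,749.57, so 12,750 controllers.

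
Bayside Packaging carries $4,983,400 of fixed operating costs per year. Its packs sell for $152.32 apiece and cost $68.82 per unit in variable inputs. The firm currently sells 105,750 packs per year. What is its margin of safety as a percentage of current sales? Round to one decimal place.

43.6%

Contribution margin per unit = $152.32 − $68.82 = $83.50. Break-even units = $4,983,400 ÷ $83.50 = 59,681.44; break-even revenue = 59,681.44 × $152.32 = $9,090,676.50.
Actual sales revenue = 105,750 × $152.32 = $16,107,840.00.
Margin of safety = ($16,107,840.00 − $9,090,676.50) ÷ $16,107,840.00 = 43.6%.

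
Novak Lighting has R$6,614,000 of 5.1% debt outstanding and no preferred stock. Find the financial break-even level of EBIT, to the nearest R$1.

R$337,314

Annual interest = 5.1% × R$6,614,000 = R$337,314.00.
With no preferred dividends, EPS = 0 when EBIT exactly covers interest, so the financial break-even EBIT is R$337,314.00.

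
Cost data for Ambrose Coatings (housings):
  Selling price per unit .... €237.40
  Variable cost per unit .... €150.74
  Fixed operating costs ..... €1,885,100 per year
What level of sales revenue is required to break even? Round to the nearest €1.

Contribution margin per unit = €237.40 − €150.74 = €86.66, a CM ratio of €86.66 ÷ €237.40 = 0.3650.
Break-even revenue = fixed costs × price ÷ CM = €1,885,100 × €237.40 ÷ €86.66 = €5,164,121.

€5,164,121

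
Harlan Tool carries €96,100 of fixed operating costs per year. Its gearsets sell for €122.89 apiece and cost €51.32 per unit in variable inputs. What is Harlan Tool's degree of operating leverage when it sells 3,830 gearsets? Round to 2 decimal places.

Contribution at this volume is 3,830 × €71.57 = €274,113.10.
Operating income = contribution − fixed costs = €274,113.10 − €96,100 = €178,013.10.
Degree of operating leverage = €274,113.10 / €178,013.10 = 1.5398.

1.54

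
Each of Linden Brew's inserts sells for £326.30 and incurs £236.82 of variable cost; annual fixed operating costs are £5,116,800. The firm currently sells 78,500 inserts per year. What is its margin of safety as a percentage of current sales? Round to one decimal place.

Unit CM = price − variable cost = £326.30 − £236.82 = £89.48. Break-even units = £5,116,800 ÷ £89.48 = 57,183.73; break-even revenue = 57,183.73 × £326.30 = £18,659,050.51.
Actual sales revenue = 78,500 × £326.30 = £25,614,550.00.
Margin of safety = (£25,614,550.00 − £18,659,050.51) ÷ £25,614,550.00 = 27.2%.

27.2%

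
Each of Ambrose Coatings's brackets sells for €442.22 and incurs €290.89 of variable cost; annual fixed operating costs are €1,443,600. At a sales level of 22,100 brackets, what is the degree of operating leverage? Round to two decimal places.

At 22,100 units, contribution = 22,100 × €151.33 = €3,344,393.00.
Subtracting fixed costs: EBIT = €3,344,393.00 − €1,443,600 = €1,900,793.00.
So DOL = total CM / EBIT = €3,344,393.00 / €1,900,793.00 = 1.7595.

1.76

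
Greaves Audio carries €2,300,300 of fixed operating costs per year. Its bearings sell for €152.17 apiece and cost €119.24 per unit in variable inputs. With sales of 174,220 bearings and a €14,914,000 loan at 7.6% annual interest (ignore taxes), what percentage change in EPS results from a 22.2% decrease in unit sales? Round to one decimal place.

-55.3%

Total contribution margin = 174,220 × €32.93 = €5,737,064.60.
EBIT = €5,737,064.60 − €2,300,300 = €3,436,764.60.
After interest of €1,133,464.00, pre-tax earnings = €2,303,300.60.
Degree of combined leverage = contribution ÷ (EBIT − I) = €5,737,064.60 ÷ €2,303,300.60 = 2.4908.
%ΔEPS = DCL × %ΔSales = 2.4908 × -22.2% = -55.3%.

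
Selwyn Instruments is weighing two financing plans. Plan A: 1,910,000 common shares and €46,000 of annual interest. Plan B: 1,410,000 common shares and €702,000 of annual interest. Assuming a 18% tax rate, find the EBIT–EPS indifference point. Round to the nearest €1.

€2,551,920

Set EPS_A = EPS_B: (EBIT − €46,000)(1 − 0.18) ÷ 1,910,000 = (EBIT − €702,000)(1 − 0.18) ÷ 1,410,000.
Cancelling (1 − t) and cross-multiplying: 1,410,000·(EBIT − 46,000) = 1,910,000·(EBIT − 702,000).
EBIT × (1,910,000 − 1,410,000) = 702,000 × 1,910,000 − 46,000 × 1,410,000 = 1,275,960,000,000, so EBIT = 1,275,960,000,000 ÷ 500,000 = 2,551,920.00.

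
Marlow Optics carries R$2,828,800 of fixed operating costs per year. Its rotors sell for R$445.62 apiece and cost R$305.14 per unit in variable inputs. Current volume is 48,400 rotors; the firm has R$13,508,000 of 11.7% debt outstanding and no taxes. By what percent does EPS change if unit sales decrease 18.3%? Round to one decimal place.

-52.1%

At 48,400 units, contribution = 48,400 × R$140.48 = R$6,799,232.00.
EBIT = R$6,799,232.00 − R$2,828,800 = R$3,970,432.00.
Interest = R$1,580,436.00, so EBIT − I = R$2,389,996.00.
Degree of combined leverage = contribution ÷ (EBIT − I) = R$6,799,232.00 ÷ R$2,389,996.00 = 2.8449.
%ΔEPS = DCL × %ΔSales = 2.8449 × -18.3% = -52.1%.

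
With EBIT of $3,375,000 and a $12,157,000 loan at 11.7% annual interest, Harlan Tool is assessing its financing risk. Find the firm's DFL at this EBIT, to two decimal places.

Annual interest charges come to $1,422,369.00.
Degree of financial leverage = EBIT / (EBIT − interest) = $3,375,000 / $1,952,631.00 = 1.7284.

1.73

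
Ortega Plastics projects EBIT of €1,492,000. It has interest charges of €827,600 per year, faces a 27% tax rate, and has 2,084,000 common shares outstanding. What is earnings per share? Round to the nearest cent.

Pre-tax income = €1,492,000 − €827,600.00 = €664,400.00.
After tax at 27%: net income = €664,400.00 × 0.73 = €485,012.00.
EPS = €485,012.00 ÷ 2,084,000 = €0.23.

€0.23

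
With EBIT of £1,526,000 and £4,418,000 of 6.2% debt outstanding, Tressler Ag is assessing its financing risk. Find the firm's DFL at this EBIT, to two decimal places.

Interest = £273,916.00.
Degree of financial leverage = EBIT / (EBIT − interest) = £1,526,000 / £1,252,084.00 = 1.2188.

1.22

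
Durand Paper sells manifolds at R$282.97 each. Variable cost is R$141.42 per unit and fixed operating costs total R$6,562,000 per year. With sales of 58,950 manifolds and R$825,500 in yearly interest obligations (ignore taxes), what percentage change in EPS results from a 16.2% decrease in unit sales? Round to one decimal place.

Total contribution margin = 58,950 × R$141.55 = R$8,344,372.50.
EBIT = R$8,344,372.50 − R$6,562,000 = R$1,782,372.50.
Interest = R$825,500.00, so EBIT − I = R$956,872.50.
Degree of combined leverage = contribution ÷ (EBIT − I) = R$8,344,372.50 ÷ R$956,872.50 = 8.7205.
%ΔEPS = DCL × %ΔSales = 8.7205 × -16.2% = -141.3%.

-141.3%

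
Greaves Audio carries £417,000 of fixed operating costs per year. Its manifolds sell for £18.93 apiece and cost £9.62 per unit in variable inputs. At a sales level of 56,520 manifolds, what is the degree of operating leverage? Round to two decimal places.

Contribution at this volume is 56,520 × £9.31 = £526,201.20.
Operating income = contribution − fixed costs = £526,201.20 − £417,000 = £109,201.20.
Degree of operating leverage = £526,201.20 / £109,201.20 = 4.8186.

4.82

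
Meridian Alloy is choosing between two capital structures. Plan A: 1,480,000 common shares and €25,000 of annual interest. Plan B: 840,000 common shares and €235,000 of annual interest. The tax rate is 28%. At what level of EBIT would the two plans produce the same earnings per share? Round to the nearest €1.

Set EPS_A = EPS_B: (EBIT − €25,000)(1 − 0.28) ÷ 1,480,000 = (EBIT − €235,000)(1 − 0.28) ÷ 840,000.
The (1 − t) factor cancels: (EBIT − 25,000) × 840,000 = (EBIT − 235,000) × 1,480,000.
EBIT × (1,480,000 − 840,000) = 235,000 × 1,480,000 − 25,000 × 840,000 = 326,800,000,000, so EBIT = 326,800,000,000 ÷ 640,000 = 510,625.00.

€510,625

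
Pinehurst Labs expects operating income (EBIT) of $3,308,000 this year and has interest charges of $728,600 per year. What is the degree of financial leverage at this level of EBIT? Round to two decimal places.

Interest = $728,600.00.
DFL = EBIT ÷ (EBIT − I) = $3,308,000 ÷ ($3,308,000 − $728,600.00) = $3,308,000 ÷ $2,579,400.00 = 1.2825.

1.28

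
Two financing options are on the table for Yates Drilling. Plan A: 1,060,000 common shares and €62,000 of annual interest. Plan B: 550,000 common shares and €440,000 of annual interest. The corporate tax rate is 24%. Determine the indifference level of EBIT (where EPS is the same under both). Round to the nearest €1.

Set EPS_A = EPS_B: (EBIT − €62,000)(1 − 0.24) ÷ 1,060,000 = (EBIT − €440,000)(1 − 0.24) ÷ 550,000.
Cancelling (1 − t) and cross-multiplying: 550,000·(EBIT − 62,000) = 1,060,000·(EBIT − 440,000).
EBIT × (1,060,000 − 550,000) = 440,000 × 1,060,000 − 62,000 × 550,000 = 432,300,000,000, so EBIT = 432,300,000,000 ÷ 510,000 = 847,647.06.

€847,647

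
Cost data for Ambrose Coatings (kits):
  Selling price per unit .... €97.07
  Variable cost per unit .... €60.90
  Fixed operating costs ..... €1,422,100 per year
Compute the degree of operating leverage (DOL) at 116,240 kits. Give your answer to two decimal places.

Total contribution margin = 116,240 × €36.17 = €4,204,400.80.
Subtracting fixed costs: EBIT = €4,204,400.80 − €1,422,100 = €2,782,300.80.
Degree of operating leverage = €4,204,400.80 / €2,782,300.80 = 1.5111.

1.51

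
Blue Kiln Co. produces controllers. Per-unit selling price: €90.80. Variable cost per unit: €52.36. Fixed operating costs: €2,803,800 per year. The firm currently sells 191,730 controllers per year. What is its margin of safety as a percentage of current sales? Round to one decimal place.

Unit CM = price − variable cost = €90.80 − €52.36 = €38.44. Break-even units = €2,803,800 ÷ €38.44 = 72,939.65; break-even revenue = 72,939.65 × €90.80 = €6,622,919.88.
Current sales = 191,730 × €90.80 = €17,409,084.00.
Margin of safety = (€17,409,084.00 − €6,622,919.88) ÷ €17,409,084.00 = 62.0%.

62.0%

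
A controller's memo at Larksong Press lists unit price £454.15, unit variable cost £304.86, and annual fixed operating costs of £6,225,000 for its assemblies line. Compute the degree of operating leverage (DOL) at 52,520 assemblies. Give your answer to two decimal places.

4.85

At 52,520 units, contribution = 52,520 × £149.29 = £7,840,710.80.
Subtracting fixed costs: EBIT = £7,840,710.80 − £6,225,000 = £1,615,710.80.
So DOL = total CM / EBIT = £7,840,710.80 / £1,615,710.80 = 4.8528.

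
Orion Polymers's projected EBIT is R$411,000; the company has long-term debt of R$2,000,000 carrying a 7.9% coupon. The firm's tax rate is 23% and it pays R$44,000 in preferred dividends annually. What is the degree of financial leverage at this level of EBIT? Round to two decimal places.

2.10

Annual interest charges come to R$158,000.00.
Pre-tax preferred-dividend burden = R$44,000 ÷ (1 − 0.23) = R$57,142.86.
DFL = EBIT ÷ [EBIT − I − D_p/(1−t)] = R$411,000 ÷ [R$411,000 − R$158,000.00 − R$57,142.86] = R$411,000 ÷ R$195,857.14 = 2.0985.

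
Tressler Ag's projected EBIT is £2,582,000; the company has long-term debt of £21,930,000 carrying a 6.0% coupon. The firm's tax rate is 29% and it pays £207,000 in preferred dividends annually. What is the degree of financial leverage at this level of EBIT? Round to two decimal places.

2.65

Interest = £1,315,800.00.
Preferred dividends grossed up pre-tax: £207,000 / (1 − 0.29) = £291,549.30.
DFL = EBIT ÷ [EBIT − I − D_p/(1−t)] = £2,582,000 ÷ [£2,582,000 − £1,315,800.00 − £291,549.30] = £2,582,000 ÷ £974,650.70 = 2.6492.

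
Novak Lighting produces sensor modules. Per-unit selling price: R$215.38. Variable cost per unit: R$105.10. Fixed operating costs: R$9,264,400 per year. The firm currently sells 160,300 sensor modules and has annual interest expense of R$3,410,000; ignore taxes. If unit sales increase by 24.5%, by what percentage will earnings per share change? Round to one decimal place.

+86.6%

Contribution at this volume is 160,300 × R$110.28 = R$17,677,884.00.
EBIT = R$17,677,884.00 − R$9,264,400 = R$8,413,484.00.
Interest = R$3,410,000.00, so EBIT − I = R$5,003,484.00.
DCL = total CM / (EBIT − I) = R$17,677,884.00 / R$5,003,484.00 = 3.5331.
%ΔEPS = DCL × %ΔSales = 3.5331 × +24.5% = +86.6%.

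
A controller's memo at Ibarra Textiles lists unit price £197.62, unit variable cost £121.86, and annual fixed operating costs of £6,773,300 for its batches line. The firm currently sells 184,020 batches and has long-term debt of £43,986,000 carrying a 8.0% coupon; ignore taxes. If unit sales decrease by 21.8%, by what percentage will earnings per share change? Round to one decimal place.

Contribution at this volume is 184,020 × £75.76 = £13,941,355.20.
Subtracting fixed costs: EBIT = £13,941,355.20 − £6,773,300 = £7,168,055.20.
Interest = £3,518,880.00, so EBIT − I = £3,649,175.20.
Degree of combined leverage = contribution ÷ (EBIT − I) = £13,941,355.20 ÷ £3,649,175.20 = 3.8204.
%ΔEPS = DCL × %ΔSales = 3.8204 × -21.8% = -83.3%.

-83.3%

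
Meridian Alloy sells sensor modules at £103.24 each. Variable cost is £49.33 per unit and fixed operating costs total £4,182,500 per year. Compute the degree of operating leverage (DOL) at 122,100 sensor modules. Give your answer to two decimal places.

Contribution at this volume is 122,100 × £53.91 = £6,582,411.00.
Subtracting fixed costs: EBIT = £6,582,411.00 − £4,182,500 = £2,399,911.00.
Degree of operating leverage = £6,582,411.00 / £2,399,911.00 = 2.7428.

2.74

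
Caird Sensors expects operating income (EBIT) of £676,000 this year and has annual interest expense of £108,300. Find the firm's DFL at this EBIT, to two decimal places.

Interest = £108,300.00.
DFL = EBIT ÷ (EBIT − I) = £676,000 ÷ (£676,000 − £108,300.00) = £676,000 ÷ £567,700.00 = 1.1908.

1.19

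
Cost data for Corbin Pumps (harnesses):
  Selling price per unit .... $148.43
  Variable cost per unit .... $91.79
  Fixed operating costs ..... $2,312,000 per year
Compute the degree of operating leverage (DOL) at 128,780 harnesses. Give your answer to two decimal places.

Total contribution margin = 128,780 × $56.64 = $7,294,099.20.
EBIT = $7,294,099.20 − $2,312,000 = $4,982,099.20.
So DOL = total CM / EBIT = $7,294,099.20 / $4,982,099.20 = 1.4641.

1.46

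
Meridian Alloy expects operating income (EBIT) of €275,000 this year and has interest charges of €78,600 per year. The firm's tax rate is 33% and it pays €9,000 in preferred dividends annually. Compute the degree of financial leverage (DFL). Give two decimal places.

1.50

Annual interest charges come to €78,600.00.
Pre-tax preferred-dividend burden = €9,000 ÷ (1 − 0.33) = €13,432.84.
DFL = EBIT ÷ [EBIT − I − D_p/(1−t)] = €275,000 ÷ [€275,000 − €78,600.00 − €13,432.84] = €275,000 ÷ €182,967.16 = 1.5030.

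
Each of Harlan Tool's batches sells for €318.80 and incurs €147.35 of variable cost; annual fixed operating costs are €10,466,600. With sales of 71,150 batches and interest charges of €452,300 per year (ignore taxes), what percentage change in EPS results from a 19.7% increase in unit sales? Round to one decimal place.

Contribution at this volume is 71,150 × €171.45 = €12,198,667.50.
Operating income = contribution − fixed costs = €12,198,667.50 − €10,466,600 = €1,732,067.50.
Interest = €452,300.00, so EBIT − I = €1,279,767.50.
Degree of combined leverage = contribution ÷ (EBIT − I) = €12,198,667.50 ÷ €1,279,767.50 = 9.5319.
EPS therefore changes by 9.5319 × (+19.7%) = +187.8%.

+187.8%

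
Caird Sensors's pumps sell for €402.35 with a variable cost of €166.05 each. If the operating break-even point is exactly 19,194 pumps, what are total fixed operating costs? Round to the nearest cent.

€4,535,542.20

Each unit contributes €402.35 − €166.05 = €236.30.
Since BE = FC / CM, FC = 19,194 × €236.30 = €4,535,542.20.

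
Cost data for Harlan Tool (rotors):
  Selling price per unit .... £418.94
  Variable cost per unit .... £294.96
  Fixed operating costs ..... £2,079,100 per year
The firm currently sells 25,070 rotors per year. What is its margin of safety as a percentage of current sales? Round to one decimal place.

Each unit contributes £418.94 − £294.96 = £123.98. Break-even units = £2,079,100 ÷ £123.98 = 16,769.64; break-even revenue = 16,769.64 × £418.94 = £7,025,473.09.
Actual sales revenue = 25,070 × £418.94 = £10,502,825.80.
Margin of safety = (£10,502,825.80 − £7,025,473.09) ÷ £10,502,825.80 = 33.1%.

33.1%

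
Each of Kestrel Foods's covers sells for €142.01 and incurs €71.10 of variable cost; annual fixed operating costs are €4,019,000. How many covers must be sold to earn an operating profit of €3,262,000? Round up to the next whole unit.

102,680 covers

Contribution margin per unit = €142.01 − €71.10 = €70.91.
Required volume = (fixed costs + target profit) ÷ CM = (€4,019,000 + €3,262,000) ÷ €70.91 = 102,679.45, so 102,680 covers.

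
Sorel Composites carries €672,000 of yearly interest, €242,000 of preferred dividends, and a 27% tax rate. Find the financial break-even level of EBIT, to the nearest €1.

Preferred dividends are paid after tax, so their pre-tax equivalent is €242,000 ÷ (1 − 0.27) = €331,506.85.
Financial break-even EBIT = interest + D_p ÷ (1 − t) = €672,000 + €331,506.85 = €1,003,506.85.

€1,003,507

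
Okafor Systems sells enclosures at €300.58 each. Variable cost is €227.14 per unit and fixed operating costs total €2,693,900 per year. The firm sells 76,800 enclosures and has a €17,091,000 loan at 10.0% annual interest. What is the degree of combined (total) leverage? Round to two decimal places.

4.56

Contribution at this volume is 76,800 × €73.44 = €5,640,192.00.
Subtracting fixed costs: EBIT = €5,640,192.00 − €2,693,900 = €2,946,292.00. Interest = €1,709,100.00, so EBIT − I = €1,237,192.00.
DCL = contribution ÷ (EBIT − I) = €5,640,192.00 ÷ €1,237,192.00 = 4.5589.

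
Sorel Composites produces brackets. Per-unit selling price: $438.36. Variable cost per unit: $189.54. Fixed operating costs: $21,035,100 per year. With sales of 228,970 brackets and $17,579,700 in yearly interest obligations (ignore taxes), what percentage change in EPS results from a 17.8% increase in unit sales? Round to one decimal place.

Total contribution margin = 228,970 × $248.82 = $56,972,315.40.
EBIT = $56,972,315.40 − $21,035,100 = $35,937,215.40.
Interest = $17,579,700.00, so EBIT − I = $18,357,515.40.
DCL = total CM / (EBIT − I) = $56,972,315.40 / $18,357,515.40 = 3.1035.
EPS therefore changes by 3.1035 × (+17.8%) = +55.2%.

+55.2%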